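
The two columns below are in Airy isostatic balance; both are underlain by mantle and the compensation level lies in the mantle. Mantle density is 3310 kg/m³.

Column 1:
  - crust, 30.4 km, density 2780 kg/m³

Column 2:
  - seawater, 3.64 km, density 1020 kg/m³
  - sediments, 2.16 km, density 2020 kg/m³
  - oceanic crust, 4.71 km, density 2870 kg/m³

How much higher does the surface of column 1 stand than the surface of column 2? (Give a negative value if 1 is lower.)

0.881 km

For any compensation level in the mantle, the mantle terms cancel and isostasy reduces to e = (Σt_1 − Σt_2) − (Σ(ρt)_1 − Σ(ρt)_2) / ρ_m.
Σt_1 = 30.4 km; Σt_2 = 10.51 km; Σ(ρt)_1 = 84512; Σ(ρt)_2 = 21593.7 (in km·kg/m³).
e = (30.4 − 10.51) − (84512 − 21593.7) / 3310 = 0.881 km.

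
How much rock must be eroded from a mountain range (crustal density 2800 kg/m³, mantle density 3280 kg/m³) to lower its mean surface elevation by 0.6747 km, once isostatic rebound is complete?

4.61 km

Net drop Δ = e − u = e − e ρ_c/ρ_m = e (ρ_m − ρ_c)/ρ_m.
e = Δ ρ_m/(ρ_m − ρ_c) = 0.6747 km × 3280/480 = 4.61 km.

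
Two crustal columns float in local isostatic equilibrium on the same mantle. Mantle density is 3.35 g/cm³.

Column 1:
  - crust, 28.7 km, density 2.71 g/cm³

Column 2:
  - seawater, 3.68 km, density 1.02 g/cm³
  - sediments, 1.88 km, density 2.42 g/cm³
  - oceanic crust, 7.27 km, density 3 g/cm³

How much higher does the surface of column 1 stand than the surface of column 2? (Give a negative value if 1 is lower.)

1.64 km

For any compensation level in the mantle, the mantle terms cancel and isostasy reduces to e = (Σt_1 − Σt_2) − (Σ(ρt)_1 − Σ(ρt)_2) / ρ_m.
Σt_1 = 28.7 km; Σt_2 = 12.83 km; Σ(ρt)_1 = 77.777; Σ(ρt)_2 = 30.1132 (in km·g/cm³).
e = (28.7 − 12.83) − (77.777 − 30.1132) / 3.35 = 1.64 km.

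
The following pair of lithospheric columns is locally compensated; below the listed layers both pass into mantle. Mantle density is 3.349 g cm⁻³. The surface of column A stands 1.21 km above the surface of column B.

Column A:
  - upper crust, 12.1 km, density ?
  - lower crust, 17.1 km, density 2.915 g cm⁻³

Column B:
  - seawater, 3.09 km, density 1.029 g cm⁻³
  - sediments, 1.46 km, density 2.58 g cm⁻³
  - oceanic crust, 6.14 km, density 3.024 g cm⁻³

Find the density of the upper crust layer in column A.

Take the compensation level at the base of the deeper column (depth z_c below the surface of column A) and equate Σ ρ_i t_i down to z_c; mantle fills any gap and the z_c terms cancel.
Column A: 12.1×ρ + 17.1×2.915 + (z_c − 29.2)×3.349
Column B: 1.21×0 + 3.09×1.029 + 1.46×2.58 + 6.14×3.024 + (z_c − 1.21 − 10.69)×3.349
The z_c×3.349 term appears on both sides and cancels. Collect the known terms of each column as K = Σ(ρt)_known − 3.349 × (depth of known layers): K_A = 49.8465 − 3.349×29.2 = −47.9443; K_B = 25.51377 − 3.349×(1.21 + 10.69) = −14.33933.
Balance: K_A + 12.1×ρ = K_B, so ρ = (K_B − K_A)/12.1 = 33.605/12.1 = 2.78 g cm⁻³.

2.78 g cm⁻³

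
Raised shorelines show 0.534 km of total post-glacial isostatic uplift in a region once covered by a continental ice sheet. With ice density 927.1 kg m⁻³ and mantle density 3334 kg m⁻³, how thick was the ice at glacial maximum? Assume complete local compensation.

1.92 km

u = t ρ_ice/ρ_m → t = u ρ_m/ρ_ice = 0.534 km × 3334/927.1 = 1.92 km.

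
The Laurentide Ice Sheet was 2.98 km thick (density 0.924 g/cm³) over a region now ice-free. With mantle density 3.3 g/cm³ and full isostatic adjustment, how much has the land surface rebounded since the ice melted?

Removing the load lets mantle flow back in; uplift u satisfies ρ_ice t = ρ_m u.
u = t ρ_ice/ρ_m = 2.98 km × 0.924/3.3 = 0.834 km.

0.834 km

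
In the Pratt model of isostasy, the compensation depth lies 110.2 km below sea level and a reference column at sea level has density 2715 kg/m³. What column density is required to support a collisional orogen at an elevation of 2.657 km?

2650 kg/m³

Pratt balance: ρ_ref D = ρ (D + h).
ρ = ρ_ref D/(D + h) = 2715 × 110.2 km/(110.2 km + 2.657 km) = 2650 kg/m³.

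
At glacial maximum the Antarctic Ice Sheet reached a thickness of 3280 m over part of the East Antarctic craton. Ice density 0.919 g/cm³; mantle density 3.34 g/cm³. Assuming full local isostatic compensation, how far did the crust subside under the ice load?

Balancing pressure at the compensation depth: the ice load ρ_ice t is balanced by mantle displaced below, ρ_m s.
s = t ρ_ice / ρ_m = 3280 m × 0.919/3.34 = 902 m.

902 m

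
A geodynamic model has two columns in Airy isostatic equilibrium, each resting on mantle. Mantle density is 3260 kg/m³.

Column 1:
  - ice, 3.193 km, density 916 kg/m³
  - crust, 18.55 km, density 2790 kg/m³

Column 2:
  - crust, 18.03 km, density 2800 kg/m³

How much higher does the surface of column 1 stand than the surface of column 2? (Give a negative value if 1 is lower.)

2.43 km

For any compensation level in the mantle, the mantle terms cancel and isostasy reduces to e = (Σt_1 − Σt_2) − (Σ(ρt)_1 − Σ(ρt)_2) / ρ_m.
Σt_1 = 21.743 km; Σt_2 = 18.03 km; Σ(ρt)_1 = 54679.288; Σ(ρt)_2 = 50484 (in km·kg/m³).
e = (21.743 − 18.03) − (54679.288 − 50484) / 3260 = 2.43 km.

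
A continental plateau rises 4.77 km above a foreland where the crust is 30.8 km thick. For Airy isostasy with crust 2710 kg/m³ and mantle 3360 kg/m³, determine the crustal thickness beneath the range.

Root depth r = h ρ_c / (ρ_m − ρ_c) = 4.77 km × 2710 / 650 = 19.89 km.
Total thickness = T + h + r = 30.8 km + 4.77 km + 19.89 km = 55.5 km.

55.5 km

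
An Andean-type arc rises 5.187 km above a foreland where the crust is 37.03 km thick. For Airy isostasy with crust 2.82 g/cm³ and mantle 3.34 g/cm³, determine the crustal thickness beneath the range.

70.3 km

Root depth r = h ρ_c / (ρ_m − ρ_c) = 5.187 km × 2.82 / 0.52 = 28.13 km.
Total thickness = T + h + r = 37.03 km + 5.187 km + 28.13 km = 70.3 km.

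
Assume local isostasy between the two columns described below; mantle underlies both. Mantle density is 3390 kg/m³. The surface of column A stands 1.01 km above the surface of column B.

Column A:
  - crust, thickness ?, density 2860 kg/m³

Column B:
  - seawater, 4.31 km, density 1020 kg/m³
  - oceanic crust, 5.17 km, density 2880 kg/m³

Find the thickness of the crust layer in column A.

30.7 km

Take the compensation level at the base of the deeper column (depth z_c below the surface of column A) and equate Σ ρ_i t_i down to z_c; mantle fills any gap and the z_c terms cancel.
Column A: x×2860 + (z_c − 0 − x)×3390
Column B: 1.01×0 + 4.31×1020 + 5.17×2880 + (z_c − 1.01 − 9.48)×3390
The z_c×3390 term appears on both sides and cancels. Collect the known terms of each column as K = Σ(ρt)_known − 3390 × (depth of known layers): K_A = 0 − 3390×0 = 0; K_B = 19285.8 − 3390×(1.01 + 9.48) = −16275.3.
Balance: K_A − x×(3390 − 2860) = K_B, so x = (K_A − K_B)/(3390 − 2860) = 16275.3/530 = 30.7 km.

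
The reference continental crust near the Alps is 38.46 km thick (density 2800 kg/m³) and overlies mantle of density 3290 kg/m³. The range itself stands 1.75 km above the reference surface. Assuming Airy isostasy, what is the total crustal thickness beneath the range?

50.2 km

Root depth r = h ρ_c / (ρ_m − ρ_c) = 1.75 km × 2800 / 490 = 10 km.
Total thickness = T + h + r = 38.46 km + 1.75 km + 10 km = 50.2 km.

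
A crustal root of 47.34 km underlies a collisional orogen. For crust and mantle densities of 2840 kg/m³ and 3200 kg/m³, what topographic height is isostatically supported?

For local isostatic compensation: ρ_c h = (ρ_m − ρ_c) r.
h = r (ρ_m − ρ_c) / ρ_c = 47.34 km × (3200 − 2840) / 2840 = 6 km.

6 km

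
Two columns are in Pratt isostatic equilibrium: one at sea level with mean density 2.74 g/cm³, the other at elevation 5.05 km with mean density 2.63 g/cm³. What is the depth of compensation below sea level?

ρ_ref D = ρ (D + h) → D (ρ_ref − ρ) = ρ h.
D = ρ h/(ρ_ref − ρ) = 2.63 × 5.05 km/(2.74 − 2.63) = 121 km.

121 km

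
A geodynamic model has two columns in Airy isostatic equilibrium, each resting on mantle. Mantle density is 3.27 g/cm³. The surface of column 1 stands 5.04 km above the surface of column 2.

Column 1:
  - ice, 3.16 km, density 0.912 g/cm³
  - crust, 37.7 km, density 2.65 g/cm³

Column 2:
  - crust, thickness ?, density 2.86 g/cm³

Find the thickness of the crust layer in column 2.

35 km

Take the compensation level at the base of the deeper column (depth z_c below the surface of column 1) and equate Σ ρ_i t_i down to z_c; mantle fills any gap and the z_c terms cancel.
Column 1: 3.16×0.912 + 37.7×2.65 + (z_c − 40.86)×3.27
Column 2: 5.04×0 + x×2.86 + (z_c − 5.04 − 0 − x)×3.27
The z_c×3.27 term appears on both sides and cancels. Collect the known terms of each column as K = Σ(ρt)_known − 3.27 × (depth of known layers): K_1 = 102.78692 − 3.27×40.86 = −30.82528; K_2 = 0 − 3.27×(5.04 + 0) = −16.4808.
Balance: K_1 = K_2 − x×(3.27 − 2.86), so x = (K_2 − K_1)/(3.27 − 2.86) = 14.3445/0.41 = 35 km.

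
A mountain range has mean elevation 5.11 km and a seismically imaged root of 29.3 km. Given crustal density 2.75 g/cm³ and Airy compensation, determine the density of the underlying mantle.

3.23 g/cm³

Airy balance: ρ_c h = (ρ_m − ρ_c) r → ρ_m = ρ_c (1 + h/r).
ρ_m = 2.75 × (1 + 5.11 km/29.3 km) = 3.23 g/cm³.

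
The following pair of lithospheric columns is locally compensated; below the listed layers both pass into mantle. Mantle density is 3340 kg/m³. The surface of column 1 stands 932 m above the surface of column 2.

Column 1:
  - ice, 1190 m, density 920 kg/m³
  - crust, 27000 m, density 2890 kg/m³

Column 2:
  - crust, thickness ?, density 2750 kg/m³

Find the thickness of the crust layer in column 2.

Take the compensation level at the base of the deeper column (depth z_c below the surface of column 1) and equate Σ ρ_i t_i down to z_c; mantle fills any gap and the z_c terms cancel.
Column 1: 1190×920 + 27000×2890 + (z_c − 28190)×3340
Column 2: 932×0 + x×2750 + (z_c − 932 − 0 − x)×3340
The z_c×3340 term appears on both sides and cancels. Collect the known terms of each column as K = Σ(ρt)_known − 3340 × (depth of known layers): K_1 = 79124800 − 3340×28190 = −15029800; K_2 = 0 − 3340×(932 + 0) = −3112880.
Balance: K_1 = K_2 − x×(3340 − 2750), so x = (K_2 − K_1)/(3340 − 2750) = 11916900/590 = 20200 m.

20200 m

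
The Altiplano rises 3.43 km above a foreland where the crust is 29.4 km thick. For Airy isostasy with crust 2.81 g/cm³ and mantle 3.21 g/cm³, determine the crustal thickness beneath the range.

Root depth r = h ρ_c / (ρ_m − ρ_c) = 3.43 km × 2.81 / 0.4 = 24.1 km.
Total thickness = T + h + r = 29.4 km + 3.43 km + 24.1 km = 56.9 km.

56.9 km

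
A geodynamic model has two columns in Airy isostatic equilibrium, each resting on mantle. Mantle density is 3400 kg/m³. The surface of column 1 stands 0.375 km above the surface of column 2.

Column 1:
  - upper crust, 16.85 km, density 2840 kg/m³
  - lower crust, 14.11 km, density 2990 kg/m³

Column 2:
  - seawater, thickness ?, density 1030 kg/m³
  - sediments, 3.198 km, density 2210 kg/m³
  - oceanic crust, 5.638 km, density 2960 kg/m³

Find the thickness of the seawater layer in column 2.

Take the compensation level at the base of the deeper column (depth z_c below the surface of column 1) and equate Σ ρ_i t_i down to z_c; mantle fills any gap and the z_c terms cancel.
Column 1: 16.85×2840 + 14.11×2990 + (z_c − 30.96)×3400
Column 2: 0.375×0 + x×1030 + 3.198×2210 + 5.638×2960 + (z_c − 0.375 − 8.836 − x)×3400
The z_c×3400 term appears on both sides and cancels. Collect the known terms of each column as K = Σ(ρt)_known − 3400 × (depth of known layers): K_1 = 90042.9 − 3400×30.96 = −15221.1; K_2 = 23756.06 − 3400×(0.375 + 8.836) = −7561.34.
Balance: K_1 = K_2 − x×(3400 − 1030), so x = (K_2 − K_1)/(3400 − 1030) = 7659.76/2370 = 3.23 km.

3.23 km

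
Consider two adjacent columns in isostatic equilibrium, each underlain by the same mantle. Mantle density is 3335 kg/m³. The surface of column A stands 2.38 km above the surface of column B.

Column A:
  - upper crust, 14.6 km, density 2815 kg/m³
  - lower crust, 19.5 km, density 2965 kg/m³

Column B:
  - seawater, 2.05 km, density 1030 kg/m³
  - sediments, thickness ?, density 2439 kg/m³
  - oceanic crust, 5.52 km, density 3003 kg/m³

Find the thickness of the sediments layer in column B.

Take the compensation level at the base of the deeper column (depth z_c below the surface of column A) and equate Σ ρ_i t_i down to z_c; mantle fills any gap and the z_c terms cancel.
Column A: 14.6×2815 + 19.5×2965 + (z_c − 34.1)×3335
Column B: 2.38×0 + 2.05×1030 + x×2439 + 5.52×3003 + (z_c − 2.38 − 7.57 − x)×3335
The z_c×3335 term appears on both sides and cancels. Collect the known terms of each column as K = Σ(ρt)_known − 3335 × (depth of known layers): K_A = 98916.5 − 3335×34.1 = −14807; K_B = 18688.06 − 3335×(2.38 + 7.57) = −14495.19.
Balance: K_A = K_B − x×(3335 − 2439), so x = (K_B − K_A)/(3335 − 2439) = 311.81/896 = 0.348 km.

0.348 km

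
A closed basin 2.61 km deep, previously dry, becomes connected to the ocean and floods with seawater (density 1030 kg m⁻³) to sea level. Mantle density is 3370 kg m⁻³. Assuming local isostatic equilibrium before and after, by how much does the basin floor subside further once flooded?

1.15 km

After flooding the water column is d + s deep. Its weight must equal the weight of mantle displaced by the extra subsidence s: (d + s) ρ_w = s ρ_m.
s = d ρ_w / (ρ_m − ρ_w) = 2.61 km × 1030/(3370 − 1030) = 1.15 km.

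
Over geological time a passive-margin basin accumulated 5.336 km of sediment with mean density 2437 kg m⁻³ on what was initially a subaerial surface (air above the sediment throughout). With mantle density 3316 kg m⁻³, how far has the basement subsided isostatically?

Subaerial load: s = t ρ_sed / ρ_m = 5.336 km × 2437/3316 = 3.92 km.

3.92 km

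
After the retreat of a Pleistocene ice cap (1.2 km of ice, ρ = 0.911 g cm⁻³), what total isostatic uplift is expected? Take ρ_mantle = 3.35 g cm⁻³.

0.326 km

Removing the load lets mantle flow back in; uplift u satisfies ρ_ice t = ρ_m u.
u = t ρ_ice/ρ_m = 1.2 km × 0.911/3.35 = 0.326 km.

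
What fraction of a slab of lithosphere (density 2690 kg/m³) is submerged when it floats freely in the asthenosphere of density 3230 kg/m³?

83.3%

Submerged fraction = ρ_obj/ρ_fluid = 2690/3230 = 83.3%.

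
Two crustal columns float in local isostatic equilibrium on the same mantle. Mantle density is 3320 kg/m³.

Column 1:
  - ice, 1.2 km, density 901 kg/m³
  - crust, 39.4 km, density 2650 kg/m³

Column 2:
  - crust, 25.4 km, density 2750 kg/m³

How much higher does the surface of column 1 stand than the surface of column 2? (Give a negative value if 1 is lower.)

For any compensation level in the mantle, the mantle terms cancel and isostasy reduces to e = (Σt_1 − Σt_2) − (Σ(ρt)_1 − Σ(ρt)_2) / ρ_m.
Σt_1 = 40.6 km; Σt_2 = 25.4 km; Σ(ρt)_1 = 105491.2; Σ(ρt)_2 = 69850 (in km·kg/m³).
e = (40.6 − 25.4) − (105491.2 − 69850) / 3320 = 4.46 km.

4.46 km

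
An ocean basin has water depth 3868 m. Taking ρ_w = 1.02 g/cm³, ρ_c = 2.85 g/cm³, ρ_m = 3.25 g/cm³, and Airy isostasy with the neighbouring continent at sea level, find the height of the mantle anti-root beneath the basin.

17700 m

Isostatic balance requires: replacing crust with seawater at the top is compensated by replacing crust with mantle at the base: d (ρ_c − ρ_w) = a (ρ_m − ρ_c).
a = d (ρ_c − ρ_w)/(ρ_m − ρ_c) = 3868 m × 1.83/0.4 = 17700 m.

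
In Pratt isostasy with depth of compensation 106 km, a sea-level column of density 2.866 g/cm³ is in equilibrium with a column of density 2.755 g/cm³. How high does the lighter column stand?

4.27 km

ρ_ref D = ρ (D + h) → h = D (ρ_ref − ρ)/ρ.
h = 106 km × (2.866 − 2.755)/2.755 = 4.27 km.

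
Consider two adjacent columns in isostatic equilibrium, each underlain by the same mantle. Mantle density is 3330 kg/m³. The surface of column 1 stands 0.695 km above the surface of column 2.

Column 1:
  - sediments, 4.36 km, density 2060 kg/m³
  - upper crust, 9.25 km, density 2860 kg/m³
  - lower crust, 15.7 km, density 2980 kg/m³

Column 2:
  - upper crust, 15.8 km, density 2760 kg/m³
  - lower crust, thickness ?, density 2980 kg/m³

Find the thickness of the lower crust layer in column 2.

11.6 km

Take the compensation level at the base of the deeper column (depth z_c below the surface of column 1) and equate Σ ρ_i t_i down to z_c; mantle fills any gap and the z_c terms cancel.
Column 1: 4.36×2060 + 9.25×2860 + 15.7×2980 + (z_c − 29.31)×3330
Column 2: 0.695×0 + 15.8×2760 + x×2980 + (z_c − 0.695 − 15.8 − x)×3330
The z_c×3330 term appears on both sides and cancels. Collect the known terms of each column as K = Σ(ρt)_known − 3330 × (depth of known layers): K_1 = 82222.6 − 3330×29.31 = −15379.7; K_2 = 43608 − 3330×(0.695 + 15.8) = −11320.35.
Balance: K_1 = K_2 − x×(3330 − 2980), so x = (K_2 − K_1)/(3330 − 2980) = 4059.35/350 = 11.6 km.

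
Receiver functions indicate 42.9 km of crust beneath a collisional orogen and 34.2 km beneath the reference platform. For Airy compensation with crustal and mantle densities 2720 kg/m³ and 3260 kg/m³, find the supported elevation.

Excess crust Δ = 42.9 km − 34.2 km = 8.7 km, split between elevation h and root r with h + r = Δ.
Airy balance ρ_c h = (ρ_m − ρ_c) r gives r = h ρ_c/(ρ_m − ρ_c), so h (1 + ρ_c/(ρ_m − ρ_c)) = Δ, i.e. h = Δ (ρ_m − ρ_c)/ρ_m.
h = 8.7 km × 540/3260 = 1.44 km.

1.44 km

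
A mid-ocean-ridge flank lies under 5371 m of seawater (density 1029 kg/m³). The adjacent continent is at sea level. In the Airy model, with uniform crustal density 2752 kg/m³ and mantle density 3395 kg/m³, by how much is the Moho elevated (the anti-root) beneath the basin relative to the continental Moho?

14400 m

For local isostatic compensation: replacing crust with seawater at the top is compensated by replacing crust with mantle at the base: d (ρ_c − ρ_w) = a (ρ_m − ρ_c).
a = d (ρ_c − ρ_w)/(ρ_m − ρ_c) = 5371 m × 1723/643 = 14400 m.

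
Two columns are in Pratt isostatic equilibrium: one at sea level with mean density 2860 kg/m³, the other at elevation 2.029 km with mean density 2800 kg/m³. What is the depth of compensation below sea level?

ρ_ref D = ρ (D + h) → D (ρ_ref − ρ) = ρ h.
D = ρ h/(ρ_ref − ρ) = 2800 × 2.029 km/(2860 − 2800) = 94.7 km.

94.7 km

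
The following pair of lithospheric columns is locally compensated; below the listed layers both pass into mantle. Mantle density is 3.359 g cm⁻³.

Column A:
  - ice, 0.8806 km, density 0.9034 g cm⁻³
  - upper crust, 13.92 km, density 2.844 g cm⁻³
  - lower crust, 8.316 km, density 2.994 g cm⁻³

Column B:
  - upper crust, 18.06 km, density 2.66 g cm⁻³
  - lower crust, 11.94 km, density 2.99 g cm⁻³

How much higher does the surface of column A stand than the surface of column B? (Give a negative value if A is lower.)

For any compensation level in the mantle, the mantle terms cancel and isostasy reduces to e = (Σt_A − Σt_B) − (Σ(ρt)_A − Σ(ρt)_B) / ρ_m.
Σt_A = 23.1166 km; Σt_B = 30 km; Σ(ρt)_A = 65.282118; Σ(ρt)_B = 83.7402 (in km·g cm⁻³).
e = (23.1166 − 30) − (65.282118 − 83.7402) / 3.359 = −1.39 km.

−1.39 km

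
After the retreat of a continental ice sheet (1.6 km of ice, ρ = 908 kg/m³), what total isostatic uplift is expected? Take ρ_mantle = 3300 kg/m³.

0.44 km

Removing the load lets mantle flow back in; uplift u satisfies ρ_ice t = ρ_m u.
u = t ρ_ice/ρ_m = 1.6 km × 908/3300 = 0.44 km.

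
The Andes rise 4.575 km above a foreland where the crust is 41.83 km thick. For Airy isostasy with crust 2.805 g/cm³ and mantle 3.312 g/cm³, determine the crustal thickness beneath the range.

71.7 km

Root depth r = h ρ_c / (ρ_m − ρ_c) = 4.575 km × 2.805 / 0.507 = 25.31 km.
Total thickness = T + h + r = 41.83 km + 4.575 km + 25.31 km = 71.7 km.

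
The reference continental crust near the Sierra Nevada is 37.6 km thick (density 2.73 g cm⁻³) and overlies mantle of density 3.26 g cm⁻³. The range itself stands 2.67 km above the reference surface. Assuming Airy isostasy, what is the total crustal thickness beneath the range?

54 km

Root depth r = h ρ_c / (ρ_m − ρ_c) = 2.67 km × 2.73 / 0.53 = 13.75 km.
Total thickness = T + h + r = 37.6 km + 2.67 km + 13.75 km = 54 km.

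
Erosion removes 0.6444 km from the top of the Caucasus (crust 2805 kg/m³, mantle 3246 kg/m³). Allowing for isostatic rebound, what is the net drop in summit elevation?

0.0875 km

Rebound u = e ρ_c/ρ_m = 0.6444 km × 2805/3246 = 0.5569 km.
Net surface drop = e − u = 0.6444 km − 0.5569 km = e (ρ_m − ρ_c)/ρ_m = 0.0875 km.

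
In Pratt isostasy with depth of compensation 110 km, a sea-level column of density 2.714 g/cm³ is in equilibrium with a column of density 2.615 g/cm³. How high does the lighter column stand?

ρ_ref D = ρ (D + h) → h = D (ρ_ref − ρ)/ρ.
h = 110 km × (2.714 − 2.615)/2.615 = 4.16 km.

4.16 km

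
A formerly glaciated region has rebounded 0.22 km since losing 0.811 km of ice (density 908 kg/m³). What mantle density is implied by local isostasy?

ρ_m = ρ_ice t / u = 908 × 0.811 km/0.22 km = 3350 kg/m³.

3350 kg/m³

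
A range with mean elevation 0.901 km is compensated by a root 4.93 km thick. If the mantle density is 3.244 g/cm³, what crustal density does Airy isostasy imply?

2.74 g/cm³

ρ_c h = (ρ_m − ρ_c) r → ρ_c (h + r) = ρ_m r → ρ_c = ρ_m r / (h + r).
ρ_c = 3.244 × 4.93 km / (0.901 km + 4.93 km) = 2.74 g/cm³.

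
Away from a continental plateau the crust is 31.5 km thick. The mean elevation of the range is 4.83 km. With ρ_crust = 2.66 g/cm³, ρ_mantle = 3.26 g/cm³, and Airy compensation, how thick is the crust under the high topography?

Root depth r = h ρ_c / (ρ_m − ρ_c) = 4.83 km × 2.66 / 0.6 = 21.41 km.
Total thickness = T + h + r = 31.5 km + 4.83 km + 21.41 km = 57.7 km.

57.7 km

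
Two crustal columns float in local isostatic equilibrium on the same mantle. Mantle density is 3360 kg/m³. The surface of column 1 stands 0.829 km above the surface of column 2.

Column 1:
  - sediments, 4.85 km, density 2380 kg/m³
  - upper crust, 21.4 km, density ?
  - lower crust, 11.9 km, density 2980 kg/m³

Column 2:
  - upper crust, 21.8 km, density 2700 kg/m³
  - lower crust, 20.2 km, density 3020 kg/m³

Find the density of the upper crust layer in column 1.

Take the compensation level at the base of the deeper column (depth z_c below the surface of column 1) and equate Σ ρ_i t_i down to z_c; mantle fills any gap and the z_c terms cancel.
Column 1: 4.85×2380 + 21.4×ρ + 11.9×2980 + (z_c − 38.15)×3360
Column 2: 0.829×0 + 21.8×2700 + 20.2×3020 + (z_c − 0.829 − 42)×3360
The z_c×3360 term appears on both sides and cancels. Collect the known terms of each column as K = Σ(ρt)_known − 3360 × (depth of known layers): K_1 = 47005 − 3360×38.15 = −81179; K_2 = 119864 − 3360×(0.829 + 42) = −24041.44.
Balance: K_1 + 21.4×ρ = K_2, so ρ = (K_2 − K_1)/21.4 = 57137.6/21.4 = 2670 kg/m³.

2670 kg/m³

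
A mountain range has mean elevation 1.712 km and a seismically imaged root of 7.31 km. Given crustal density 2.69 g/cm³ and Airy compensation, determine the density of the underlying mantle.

Airy balance: ρ_c h = (ρ_m − ρ_c) r → ρ_m = ρ_c (1 + h/r).
ρ_m = 2.69 × (1 + 1.712 km/7.31 km) = 3.32 g/cm³.

3.32 g/cm³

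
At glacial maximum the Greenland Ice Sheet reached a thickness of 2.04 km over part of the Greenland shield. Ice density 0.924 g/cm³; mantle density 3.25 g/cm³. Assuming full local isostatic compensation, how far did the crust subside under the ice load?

By Archimedes' principle applied to the lithosphere: the ice load ρ_ice t is balanced by mantle displaced below, ρ_m s.
s = t ρ_ice / ρ_m = 2.04 km × 0.924/3.25 = 0.58 km.

0.58 km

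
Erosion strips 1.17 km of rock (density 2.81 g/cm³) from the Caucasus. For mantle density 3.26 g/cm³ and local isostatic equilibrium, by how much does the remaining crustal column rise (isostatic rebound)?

1.01 km

Unloading: uplift u = e ρ_c/ρ_m = 1.17 km × 2.81/3.26 = 1.01 km.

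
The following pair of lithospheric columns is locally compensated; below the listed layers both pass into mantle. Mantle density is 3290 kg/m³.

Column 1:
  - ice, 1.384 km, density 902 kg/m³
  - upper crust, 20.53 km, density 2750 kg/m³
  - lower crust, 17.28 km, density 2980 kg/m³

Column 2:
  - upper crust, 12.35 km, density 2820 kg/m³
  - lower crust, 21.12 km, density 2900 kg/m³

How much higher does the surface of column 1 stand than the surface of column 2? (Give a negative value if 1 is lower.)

1.73 km

For any compensation level in the mantle, the mantle terms cancel and isostasy reduces to e = (Σt_1 − Σt_2) − (Σ(ρt)_1 − Σ(ρt)_2) / ρ_m.
Σt_1 = 39.194 km; Σt_2 = 33.47 km; Σ(ρt)_1 = 109200.268; Σ(ρt)_2 = 96075 (in km·kg/m³).
e = (39.194 − 33.47) − (109200.268 − 96075) / 3290 = 1.73 km.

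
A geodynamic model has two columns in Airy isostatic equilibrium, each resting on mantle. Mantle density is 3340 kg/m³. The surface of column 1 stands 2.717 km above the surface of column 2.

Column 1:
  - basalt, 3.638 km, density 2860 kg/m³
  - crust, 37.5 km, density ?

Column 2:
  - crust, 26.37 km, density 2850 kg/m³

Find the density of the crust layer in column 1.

2800 kg/m³

Take the compensation level at the base of the deeper column (depth z_c below the surface of column 1) and equate Σ ρ_i t_i down to z_c; mantle fills any gap and the z_c terms cancel.
Column 1: 3.638×2860 + 37.5×ρ + (z_c − 41.138)×3340
Column 2: 2.717×0 + 26.37×2850 + (z_c − 2.717 − 26.37)×3340
The z_c×3340 term appears on both sides and cancels. Collect the known terms of each column as K = Σ(ρt)_known − 3340 × (depth of known layers): K_1 = 10404.68 − 3340×41.138 = −126996.24; K_2 = 75154.5 − 3340×(2.717 + 26.37) = −21996.08.
Balance: K_1 + 37.5×ρ = K_2, so ρ = (K_2 − K_1)/37.5 = 105000/37.5 = 2800 kg/m³.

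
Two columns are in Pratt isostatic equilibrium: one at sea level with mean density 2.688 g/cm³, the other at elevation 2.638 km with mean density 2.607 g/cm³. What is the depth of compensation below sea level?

84.9 km

ρ_ref D = ρ (D + h) → D (ρ_ref − ρ) = ρ h.
D = ρ h/(ρ_ref − ρ) = 2.607 × 2.638 km/(2.688 − 2.607) = 84.9 km.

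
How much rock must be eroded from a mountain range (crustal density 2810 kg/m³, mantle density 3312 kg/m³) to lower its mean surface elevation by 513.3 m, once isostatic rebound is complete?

3390 m

Net drop Δ = e − u = e − e ρ_c/ρ_m = e (ρ_m − ρ_c)/ρ_m.
e = Δ ρ_m/(ρ_m − ρ_c) = 513.3 m × 3312/502 = 3390 m.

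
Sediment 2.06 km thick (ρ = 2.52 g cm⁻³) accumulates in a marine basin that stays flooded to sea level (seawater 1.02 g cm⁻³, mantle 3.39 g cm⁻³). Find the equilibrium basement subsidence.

1.3 km

Submarine loading: the sediment displaces seawater, and the subsidence is in turn flooded, so s (ρ_m − ρ_w) = t (ρ_sed − ρ_w).
s = 2.06 km × (2.52 − 1.02) / (3.39 − 1.02) = 1.3 km.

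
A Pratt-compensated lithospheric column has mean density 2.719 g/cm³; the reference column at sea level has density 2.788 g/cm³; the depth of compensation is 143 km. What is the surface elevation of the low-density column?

3.63 km

ρ_ref D = ρ (D + h) → h = D (ρ_ref − ρ)/ρ.
h = 143 km × (2.788 − 2.719)/2.719 = 3.63 km.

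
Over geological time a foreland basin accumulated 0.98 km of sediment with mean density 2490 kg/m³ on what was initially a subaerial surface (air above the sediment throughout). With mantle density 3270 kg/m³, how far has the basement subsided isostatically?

0.746 km

Subaerial load: s = t ρ_sed / ρ_m = 0.98 km × 2490/3270 = 0.746 km.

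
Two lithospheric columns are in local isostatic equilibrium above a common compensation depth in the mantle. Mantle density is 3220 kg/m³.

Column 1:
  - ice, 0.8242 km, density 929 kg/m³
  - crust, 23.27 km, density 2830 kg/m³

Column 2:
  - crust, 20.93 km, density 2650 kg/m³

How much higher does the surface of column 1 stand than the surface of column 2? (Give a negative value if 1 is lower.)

−0.3 km

For any compensation level in the mantle, the mantle terms cancel and isostasy reduces to e = (Σt_1 − Σt_2) − (Σ(ρt)_1 − Σ(ρt)_2) / ρ_m.
Σt_1 = 24.0942 km; Σt_2 = 20.93 km; Σ(ρt)_1 = 66619.7818; Σ(ρt)_2 = 55464.5 (in km·kg/m³).
e = (24.0942 − 20.93) − (66619.7818 − 55464.5) / 3220 = −0.3 km.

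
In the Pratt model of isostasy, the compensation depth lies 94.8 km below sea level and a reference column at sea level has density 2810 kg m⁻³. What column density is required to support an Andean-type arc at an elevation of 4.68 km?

2680 kg m⁻³

Pratt balance: ρ_ref D = ρ (D + h).
ρ = ρ_ref D/(D + h) = 2810 × 94.8 km/(94.8 km + 4.68 km) = 2680 kg m⁻³.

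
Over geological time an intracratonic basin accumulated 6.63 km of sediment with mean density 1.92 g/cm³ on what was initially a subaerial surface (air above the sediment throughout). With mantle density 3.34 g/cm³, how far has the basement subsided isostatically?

Subaerial load: s = t ρ_sed / ρ_m = 6.63 km × 1.92/3.34 = 3.81 km.

3.81 km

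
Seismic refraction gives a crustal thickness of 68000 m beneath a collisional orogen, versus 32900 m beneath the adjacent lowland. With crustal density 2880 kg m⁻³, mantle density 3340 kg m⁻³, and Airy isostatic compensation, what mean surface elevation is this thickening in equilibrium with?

4830 m

Excess crust Δ = 68000 m − 32900 m = 35100 m, split between elevation h and root r with h + r = Δ.
Airy balance ρ_c h = (ρ_m − ρ_c) r gives r = h ρ_c/(ρ_m − ρ_c), so h (1 + ρ_c/(ρ_m − ρ_c)) = Δ, i.e. h = Δ (ρ_m − ρ_c)/ρ_m.
h = 35100 m × 460/3340 = 4830 m.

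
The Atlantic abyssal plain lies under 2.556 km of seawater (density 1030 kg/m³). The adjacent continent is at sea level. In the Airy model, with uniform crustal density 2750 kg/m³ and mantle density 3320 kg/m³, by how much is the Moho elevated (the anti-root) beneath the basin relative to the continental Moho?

By Archimedes' principle applied to the lithosphere: replacing crust with seawater at the top is compensated by replacing crust with mantle at the base: d (ρ_c − ρ_w) = a (ρ_m − ρ_c).
a = d (ρ_c − ρ_w)/(ρ_m − ρ_c) = 2.556 km × 1720/570 = 7.71 km.

7.71 km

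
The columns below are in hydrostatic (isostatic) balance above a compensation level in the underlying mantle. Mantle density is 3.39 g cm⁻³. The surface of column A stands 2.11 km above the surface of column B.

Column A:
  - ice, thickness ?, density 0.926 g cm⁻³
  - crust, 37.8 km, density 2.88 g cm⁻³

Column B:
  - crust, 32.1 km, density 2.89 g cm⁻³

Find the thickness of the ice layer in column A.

Take the compensation level at the base of the deeper column (depth z_c below the surface of column A) and equate Σ ρ_i t_i down to z_c; mantle fills any gap and the z_c terms cancel.
Column A: x×0.926 + 37.8×2.88 + (z_c − 37.8 − x)×3.39
Column B: 2.11×0 + 32.1×2.89 + (z_c − 2.11 − 32.1)×3.39
The z_c×3.39 term appears on both sides and cancels. Collect the known terms of each column as K = Σ(ρt)_known − 3.39 × (depth of known layers): K_A = 108.864 − 3.39×37.8 = −19.278; K_B = 92.769 − 3.39×(2.11 + 32.1) = −23.2029.
Balance: K_A − x×(3.39 − 0.926) = K_B, so x = (K_A − K_B)/(3.39 − 0.926) = 3.9249/2.464 = 1.59 km.

1.59 km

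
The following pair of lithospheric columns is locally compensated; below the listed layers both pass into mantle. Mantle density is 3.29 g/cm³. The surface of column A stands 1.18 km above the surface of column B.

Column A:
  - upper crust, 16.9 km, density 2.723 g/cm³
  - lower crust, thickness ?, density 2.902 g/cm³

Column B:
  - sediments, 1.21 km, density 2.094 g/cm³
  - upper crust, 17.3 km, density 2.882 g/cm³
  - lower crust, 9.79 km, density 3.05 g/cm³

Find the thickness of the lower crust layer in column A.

13.3 km

Take the compensation level at the base of the deeper column (depth z_c below the surface of column A) and equate Σ ρ_i t_i down to z_c; mantle fills any gap and the z_c terms cancel.
Column A: 16.9×2.723 + x×2.902 + (z_c − 16.9 − x)×3.29
Column B: 1.18×0 + 1.21×2.094 + 17.3×2.882 + 9.79×3.05 + (z_c − 1.18 − 28.3)×3.29
The z_c×3.29 term appears on both sides and cancels. Collect the known terms of each column as K = Σ(ρt)_known − 3.29 × (depth of known layers): K_A = 46.0187 − 3.29×16.9 = −9.5823; K_B = 82.25184 − 3.29×(1.18 + 28.3) = −14.73736.
Balance: K_A − x×(3.29 − 2.902) = K_B, so x = (K_A − K_B)/(3.29 − 2.902) = 5.15506/0.388 = 13.3 km.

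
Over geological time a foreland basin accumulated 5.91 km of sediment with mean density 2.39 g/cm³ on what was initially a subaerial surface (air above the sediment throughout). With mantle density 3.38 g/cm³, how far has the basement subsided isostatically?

4.18 km

Subaerial load: s = t ρ_sed / ρ_m = 5.91 km × 2.39/3.38 = 4.18 km.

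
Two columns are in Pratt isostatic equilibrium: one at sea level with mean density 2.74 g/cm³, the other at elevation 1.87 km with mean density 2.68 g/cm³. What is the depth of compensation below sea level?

83.5 km

ρ_ref D = ρ (D + h) → D (ρ_ref − ρ) = ρ h.
D = ρ h/(ρ_ref − ρ) = 2.68 × 1.87 km/(2.74 − 2.68) = 83.5 km.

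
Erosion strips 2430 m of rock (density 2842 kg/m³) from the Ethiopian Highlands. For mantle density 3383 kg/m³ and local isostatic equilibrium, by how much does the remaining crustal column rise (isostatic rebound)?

Unloading: uplift u = e ρ_c/ρ_m = 2430 m × 2842/3383 = 2040 m.

2040 m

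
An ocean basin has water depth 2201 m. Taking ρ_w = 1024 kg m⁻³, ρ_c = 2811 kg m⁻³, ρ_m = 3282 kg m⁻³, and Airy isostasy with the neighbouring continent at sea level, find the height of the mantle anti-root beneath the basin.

8350 m

Equating mass per unit area of the two columns: replacing crust with seawater at the top is compensated by replacing crust with mantle at the base: d (ρ_c − ρ_w) = a (ρ_m − ρ_c).
a = d (ρ_c − ρ_w)/(ρ_m − ρ_c) = 2201 m × 1787/471 = 8350 m.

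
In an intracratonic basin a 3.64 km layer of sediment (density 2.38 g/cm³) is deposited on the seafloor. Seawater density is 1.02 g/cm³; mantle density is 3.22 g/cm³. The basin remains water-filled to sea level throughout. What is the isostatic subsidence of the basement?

2.25 km

Submarine loading: the sediment displaces seawater, and the subsidence is in turn flooded, so s (ρ_m − ρ_w) = t (ρ_sed − ρ_w).
s = 3.64 km × (2.38 − 1.02) / (3.22 − 1.02) = 2.25 km.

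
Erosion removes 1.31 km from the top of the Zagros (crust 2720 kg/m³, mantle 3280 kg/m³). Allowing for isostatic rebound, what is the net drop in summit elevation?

Rebound u = e ρ_c/ρ_m = 1.31 km × 2720/3280 = 1.086 km.
Net surface drop = e − u = 1.31 km − 1.086 km = e (ρ_m − ρ_c)/ρ_m = 0.224 km.

0.224 km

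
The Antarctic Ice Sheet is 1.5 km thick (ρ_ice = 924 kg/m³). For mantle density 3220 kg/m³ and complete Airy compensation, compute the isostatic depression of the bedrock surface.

0.43 km

In Airy isostatic equilibrium: the ice load ρ_ice t is balanced by mantle displaced below, ρ_m s.
s = t ρ_ice / ρ_m = 1.5 km × 924/3220 = 0.43 km.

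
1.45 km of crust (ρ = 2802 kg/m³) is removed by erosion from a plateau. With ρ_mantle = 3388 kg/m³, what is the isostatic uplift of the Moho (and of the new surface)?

Unloading: uplift u = e ρ_c/ρ_m = 1.45 km × 2802/3388 = 1.2 km.

1.2 km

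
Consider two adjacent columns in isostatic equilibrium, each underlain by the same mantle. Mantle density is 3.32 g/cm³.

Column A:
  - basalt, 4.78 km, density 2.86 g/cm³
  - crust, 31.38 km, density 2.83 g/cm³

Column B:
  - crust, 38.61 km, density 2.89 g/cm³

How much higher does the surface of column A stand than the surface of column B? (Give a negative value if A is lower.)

For any compensation level in the mantle, the mantle terms cancel and isostasy reduces to e = (Σt_A − Σt_B) − (Σ(ρt)_A − Σ(ρt)_B) / ρ_m.
Σt_A = 36.16 km; Σt_B = 38.61 km; Σ(ρt)_A = 102.4762; Σ(ρt)_B = 111.5829 (in km·g/cm³).
e = (36.16 − 38.61) − (102.4762 − 111.5829) / 3.32 = 0.293 km.

0.293 km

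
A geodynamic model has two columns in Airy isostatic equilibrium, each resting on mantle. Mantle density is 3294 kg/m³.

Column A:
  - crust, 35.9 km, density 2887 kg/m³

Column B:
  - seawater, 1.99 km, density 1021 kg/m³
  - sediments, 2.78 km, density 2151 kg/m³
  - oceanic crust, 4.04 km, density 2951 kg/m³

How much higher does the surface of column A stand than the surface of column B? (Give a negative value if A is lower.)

1.68 km

For any compensation level in the mantle, the mantle terms cancel and isostasy reduces to e = (Σt_A − Σt_B) − (Σ(ρt)_A − Σ(ρt)_B) / ρ_m.
Σt_A = 35.9 km; Σt_B = 8.81 km; Σ(ρt)_A = 103643.3; Σ(ρt)_B = 19933.61 (in km·kg/m³).
e = (35.9 − 8.81) − (103643.3 − 19933.61) / 3294 = 1.68 km.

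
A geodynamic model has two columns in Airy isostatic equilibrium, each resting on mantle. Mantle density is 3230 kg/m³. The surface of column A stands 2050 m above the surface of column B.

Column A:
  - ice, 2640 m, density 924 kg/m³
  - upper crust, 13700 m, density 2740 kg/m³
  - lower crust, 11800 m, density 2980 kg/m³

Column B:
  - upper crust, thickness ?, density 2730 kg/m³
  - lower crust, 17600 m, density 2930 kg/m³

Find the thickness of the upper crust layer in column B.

Take the compensation level at the base of the deeper column (depth z_c below the surface of column A) and equate Σ ρ_i t_i down to z_c; mantle fills any gap and the z_c terms cancel.
Column A: 2640×924 + 13700×2740 + 11800×2980 + (z_c − 28140)×3230
Column B: 2050×0 + x×2730 + 17600×2930 + (z_c − 2050 − 17600 − x)×3230
The z_c×3230 term appears on both sides and cancels. Collect the known terms of each column as K = Σ(ρt)_known − 3230 × (depth of known layers): K_A = 75141360 − 3230×28140 = −15750840; K_B = 51568000 − 3230×(2050 + 17600) = −11901500.
Balance: K_A = K_B − x×(3230 − 2730), so x = (K_B − K_A)/(3230 − 2730) = 3849340/500 = 7700 m.

7700 m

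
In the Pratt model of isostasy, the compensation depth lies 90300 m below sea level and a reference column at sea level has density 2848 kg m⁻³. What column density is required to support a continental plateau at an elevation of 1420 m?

Pratt balance: ρ_ref D = ρ (D + h).
ρ = ρ_ref D/(D + h) = 2848 × 90300 m/(90300 m + 1420 m) = 2800 kg m⁻³.

2800 kg m⁻³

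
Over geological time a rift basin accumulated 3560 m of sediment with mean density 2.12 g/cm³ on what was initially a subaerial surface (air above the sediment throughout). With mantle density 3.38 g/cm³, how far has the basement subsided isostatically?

2230 m

Subaerial load: s = t ρ_sed / ρ_m = 3560 m × 2.12/3.38 = 2230 m.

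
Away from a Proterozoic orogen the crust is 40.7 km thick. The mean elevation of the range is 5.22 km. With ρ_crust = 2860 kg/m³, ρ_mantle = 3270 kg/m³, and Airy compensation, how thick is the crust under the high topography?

82.3 km

Root depth r = h ρ_c / (ρ_m − ρ_c) = 5.22 km × 2860 / 410 = 36.41 km.
Total thickness = T + h + r = 40.7 km + 5.22 km + 36.41 km = 82.3 km.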